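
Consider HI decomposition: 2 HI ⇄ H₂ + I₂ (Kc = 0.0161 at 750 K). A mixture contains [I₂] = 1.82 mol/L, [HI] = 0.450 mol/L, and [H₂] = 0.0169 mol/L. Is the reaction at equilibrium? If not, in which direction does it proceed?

Qc = [H₂]·[I₂] / [HI]² = (0.0169)·(1.82) / (0.450)² = 0.152
Qc = 0.152 > Kc = 0.0161, so the reverse reaction proceeds.

to the left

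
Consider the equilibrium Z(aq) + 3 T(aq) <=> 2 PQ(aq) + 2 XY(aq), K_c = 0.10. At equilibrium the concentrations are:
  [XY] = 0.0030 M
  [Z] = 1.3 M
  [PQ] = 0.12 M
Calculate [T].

At equilibrium, K_c = [PQ]²·[XY]² / ([Z]·[T]³) = 0.10.
(0.12)²·(0.0030)² / ((1.3)·([T])³) = 0.10
[T]³ = 9.97e-7 ⇒ [T] = 0.010 M

[T] = 0.010 M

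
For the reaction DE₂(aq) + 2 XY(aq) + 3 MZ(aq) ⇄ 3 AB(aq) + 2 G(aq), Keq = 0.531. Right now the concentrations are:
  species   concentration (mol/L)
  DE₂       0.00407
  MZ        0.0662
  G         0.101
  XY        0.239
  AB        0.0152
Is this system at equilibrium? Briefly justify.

Q = [AB]³·[G]² / ([DE₂]·[XY]²·[MZ]³) = (0.0152)³·(0.101)² / ((0.00407)·(0.239)²·(0.0662)³) = 0.531
Q = 0.531 = Keq; the system is at equilibrium.

yes, at equilibrium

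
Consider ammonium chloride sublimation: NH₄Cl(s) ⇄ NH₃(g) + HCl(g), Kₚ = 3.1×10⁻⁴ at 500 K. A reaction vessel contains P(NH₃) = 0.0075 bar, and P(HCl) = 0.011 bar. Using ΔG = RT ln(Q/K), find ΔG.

(NH₄Cl is a pure solid — omitted from Qₚ.)
Qₚ = P(NH₃)·P(HCl) = (0.0075)·(0.011) = 8.25×10⁻⁵
ΔG = RT ln(Qₚ/Kₚ) = (8.314 J mol⁻¹ K⁻¹)(500 K) × ln(8.25×10⁻⁵/3.1×10⁻⁴)
   = (4.157 kJ/mol)(-1.324) = -5.50 kJ/mol
ΔG < 0, so the forward reaction is spontaneous (proceeds forward).

ΔG = -5.50 kJ/mol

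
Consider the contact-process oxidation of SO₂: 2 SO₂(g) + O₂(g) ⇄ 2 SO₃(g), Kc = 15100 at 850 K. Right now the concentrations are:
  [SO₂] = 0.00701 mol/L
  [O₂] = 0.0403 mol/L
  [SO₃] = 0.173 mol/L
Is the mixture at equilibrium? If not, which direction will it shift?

Qc = [SO₃]² / ([SO₂]²·[O₂]) = (0.173)² / ((0.00701)²·(0.0403)) = 15100
Qc = 15100 = Kc; the system is at equilibrium.

yes, at equilibrium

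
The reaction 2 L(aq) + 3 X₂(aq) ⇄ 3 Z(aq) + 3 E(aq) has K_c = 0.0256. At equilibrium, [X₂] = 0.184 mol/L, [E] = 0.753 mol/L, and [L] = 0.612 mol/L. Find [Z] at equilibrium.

At equilibrium, K_c = [Z]³·[E]³ / ([L]²·[X₂]³) = 0.0256.
([Z])³·(0.753)³ / ((0.612)²·(0.184)³) = 0.0256
[Z]³ = 1.40×10⁻⁴ ⇒ [Z] = 0.0519 mol/L

[Z] = 0.0519 mol/L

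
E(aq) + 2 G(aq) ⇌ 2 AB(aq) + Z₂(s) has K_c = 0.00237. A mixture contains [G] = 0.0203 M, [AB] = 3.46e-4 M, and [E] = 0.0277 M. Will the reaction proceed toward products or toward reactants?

to the left

(Z₂ is a pure solid — omitted from Q_c.)
Q_c = [AB]² / ([E]·[G]²) = (3.46e-4)² / ((0.0277)·(0.0203)²) = 0.0105
Q_c = 0.0105 > K_c = 0.00237, so the reverse reaction proceeds.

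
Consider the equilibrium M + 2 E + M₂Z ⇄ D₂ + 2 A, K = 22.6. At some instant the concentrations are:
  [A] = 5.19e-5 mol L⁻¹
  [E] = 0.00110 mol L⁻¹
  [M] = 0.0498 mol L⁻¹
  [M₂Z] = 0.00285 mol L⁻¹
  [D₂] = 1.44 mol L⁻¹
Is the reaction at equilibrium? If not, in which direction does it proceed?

no net change (already at equilibrium)

Q = [D₂]·[A]² / ([M]·[E]²·[M₂Z]) = (1.44)·(5.19e-5)² / ((0.0498)·(0.00110)²·(0.00285)) = 22.6
Q = 22.6 = K, so the system is already at equilibrium.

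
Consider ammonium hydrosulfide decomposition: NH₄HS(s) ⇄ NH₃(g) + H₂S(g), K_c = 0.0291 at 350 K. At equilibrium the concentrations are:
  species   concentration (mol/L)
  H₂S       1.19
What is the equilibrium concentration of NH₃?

(NH₄HS is a pure solid — omitted from K_c.)
At equilibrium, K_c = [NH₃]·[H₂S] = 0.0291.
([NH₃])·(1.19) = 0.0291
[NH₃] = 0.0245 mol/L

[NH₃] = 0.0245 mol/L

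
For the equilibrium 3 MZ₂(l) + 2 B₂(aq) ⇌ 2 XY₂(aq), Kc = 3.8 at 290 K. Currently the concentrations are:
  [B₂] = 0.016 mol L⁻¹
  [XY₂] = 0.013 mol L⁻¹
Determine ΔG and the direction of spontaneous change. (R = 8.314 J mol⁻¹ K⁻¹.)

(MZ₂ is a pure liquid — omitted from Qc.)
Qc = [XY₂]² / [B₂]² = (0.013)² / (0.016)² = 0.660
ΔG = RT ln(Qc/Kc) = (8.314 J mol⁻¹ K⁻¹)(290 K) × ln(0.660/3.8)
   = (2.411 kJ/mol)(-1.751) = -4.22 kJ/mol
ΔG < 0, so the forward reaction is spontaneous (proceeds forward).

ΔG = -4.22 kJ/mol; the forward reaction is spontaneous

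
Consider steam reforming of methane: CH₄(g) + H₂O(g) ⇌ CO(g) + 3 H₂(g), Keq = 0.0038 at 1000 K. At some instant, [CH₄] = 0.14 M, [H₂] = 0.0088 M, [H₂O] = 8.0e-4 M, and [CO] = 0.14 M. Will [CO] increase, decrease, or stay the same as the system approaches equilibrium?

Q = [CO]·[H₂]³ / ([CH₄]·[H₂O]) = (0.14)·(0.0088)³ / ((0.14)·(8.0e-4)) = 8.5e-4
Q = 8.5e-4 < Keq = 0.0038: net forward reaction.
CO is a product, so it increases.

increase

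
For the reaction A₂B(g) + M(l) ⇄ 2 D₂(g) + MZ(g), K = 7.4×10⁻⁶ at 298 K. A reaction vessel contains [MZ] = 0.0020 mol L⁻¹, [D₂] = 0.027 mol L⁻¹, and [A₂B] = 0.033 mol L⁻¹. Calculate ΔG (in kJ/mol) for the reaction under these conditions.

(M is a pure liquid — omitted from Q.)
Q = [D₂]²·[MZ] / [A₂B] = (0.027)²·(0.0020) / (0.033) = 4.42×10⁻⁵
ΔG = RT ln(Q/K) = (8.314 J mol⁻¹ K⁻¹)(298 K) × ln(4.42×10⁻⁵/7.4×10⁻⁶)
   = (2.478 kJ/mol)(1.787) = 4.43 kJ/mol
ΔG > 0, so the forward reaction is non-spontaneous (proceeds in reverse).

ΔG = 4.43 kJ/mol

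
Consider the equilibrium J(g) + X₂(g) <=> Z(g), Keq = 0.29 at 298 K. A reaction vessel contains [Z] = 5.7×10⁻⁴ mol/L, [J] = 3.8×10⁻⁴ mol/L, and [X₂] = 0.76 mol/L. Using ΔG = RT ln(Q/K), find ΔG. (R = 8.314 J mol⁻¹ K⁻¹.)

Q = [Z] / ([J]·[X₂]) = (5.7×10⁻⁴) / ((3.8×10⁻⁴)·(0.76)) = 1.97
ΔG = RT ln(Q/Keq) = (8.314 J mol⁻¹ K⁻¹)(298 K) × ln(1.97/0.29)
   = (2.478 kJ/mol)(1.916) = 4.75 kJ/mol
ΔG > 0, so the forward reaction is non-spontaneous (proceeds in reverse).

ΔG = 4.75 kJ/mol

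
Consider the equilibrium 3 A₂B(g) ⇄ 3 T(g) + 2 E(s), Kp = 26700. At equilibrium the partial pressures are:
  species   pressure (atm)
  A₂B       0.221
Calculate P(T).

P(T) = 6.61 atm

(E is a pure solid — omitted from Kp.)
At equilibrium, Kp = P(T)³ / P(A₂B)³ = 26700.
(P(T))³ / (0.221)³ = 26700
P(T)³ = 288 ⇒ P(T) = 6.61 atm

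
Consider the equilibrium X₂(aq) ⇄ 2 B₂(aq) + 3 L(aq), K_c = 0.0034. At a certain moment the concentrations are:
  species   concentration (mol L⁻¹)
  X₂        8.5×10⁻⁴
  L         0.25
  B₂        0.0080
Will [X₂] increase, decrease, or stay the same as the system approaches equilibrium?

Q_c = [B₂]²·[L]³ / [X₂] = (0.0080)²·(0.25)³ / (8.5×10⁻⁴) = 0.0012
Q_c = 0.0012 < K_c = 0.0034: net forward reaction.
X₂ is a reactant, so it decreases.

decrease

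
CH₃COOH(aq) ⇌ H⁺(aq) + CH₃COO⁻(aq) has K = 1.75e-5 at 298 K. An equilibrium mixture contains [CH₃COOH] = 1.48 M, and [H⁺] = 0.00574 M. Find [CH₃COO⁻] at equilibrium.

[CH₃COO⁻] = 0.00451 M

At equilibrium, K = [H⁺]·[CH₃COO⁻] / [CH₃COOH] = 1.75e-5.
(0.00574)·([CH₃COO⁻]) / (1.48) = 1.75e-5
[CH₃COO⁻] = 0.00451 M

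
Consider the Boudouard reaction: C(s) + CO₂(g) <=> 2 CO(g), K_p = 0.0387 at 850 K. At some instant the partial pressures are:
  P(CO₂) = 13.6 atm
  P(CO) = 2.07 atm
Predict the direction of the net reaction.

(C is a pure solid — omitted from Q_p.)
Q_p = P(CO)² / P(CO₂) = (2.07)² / (13.6) = 0.315
Q_p = 0.315 > K_p = 0.0387, so the reverse reaction proceeds.

to the left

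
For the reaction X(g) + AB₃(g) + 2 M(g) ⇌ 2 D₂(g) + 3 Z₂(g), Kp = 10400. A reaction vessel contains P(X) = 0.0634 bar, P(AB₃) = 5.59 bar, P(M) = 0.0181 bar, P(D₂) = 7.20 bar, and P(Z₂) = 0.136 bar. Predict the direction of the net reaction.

Qp = P(D₂)²·P(Z₂)³ / (P(X)·P(AB₃)·P(M)²) = (7.20)²·(0.136)³ / ((0.0634)·(5.59)·(0.0181)²) = 1120
Qp = 1120 < Kp = 10400, so the forward reaction proceeds.

forward (toward products)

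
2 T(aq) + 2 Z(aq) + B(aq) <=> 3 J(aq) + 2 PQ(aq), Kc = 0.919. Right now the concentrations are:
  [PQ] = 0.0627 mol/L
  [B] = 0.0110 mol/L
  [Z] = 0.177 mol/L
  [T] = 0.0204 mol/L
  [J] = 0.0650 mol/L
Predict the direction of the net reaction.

toward reactants

Qc = [J]³·[PQ]² / ([T]²·[Z]²·[B]) = (0.0650)³·(0.0627)² / ((0.0204)²·(0.177)²·(0.0110)) = 7.53
Qc = 7.53 > Kc = 0.919, so the reverse reaction proceeds.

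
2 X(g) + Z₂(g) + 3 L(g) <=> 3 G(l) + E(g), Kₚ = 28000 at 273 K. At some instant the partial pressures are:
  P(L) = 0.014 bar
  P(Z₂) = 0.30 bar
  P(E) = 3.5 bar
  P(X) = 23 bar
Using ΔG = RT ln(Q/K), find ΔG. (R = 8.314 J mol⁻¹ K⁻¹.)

ΔG = -2.83 kJ/mol

(G is a pure liquid — omitted from Qₚ.)
Qₚ = P(E) / (P(X)²·P(Z₂)·P(L)³) = (3.5) / ((23)²·(0.30)·(0.014)³) = 8040
ΔG = RT ln(Qₚ/Kₚ) = (8.314 J mol⁻¹ K⁻¹)(273 K) × ln(8040/28000)
   = (2.270 kJ/mol)(-1.248) = -2.83 kJ/mol
ΔG < 0, so the forward reaction is spontaneous (proceeds forward).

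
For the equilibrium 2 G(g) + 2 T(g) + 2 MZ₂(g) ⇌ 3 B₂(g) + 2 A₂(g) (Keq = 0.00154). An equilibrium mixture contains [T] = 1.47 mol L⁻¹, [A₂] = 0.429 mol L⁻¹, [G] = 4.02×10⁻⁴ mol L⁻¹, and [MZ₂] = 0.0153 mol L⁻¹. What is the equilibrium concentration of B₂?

At equilibrium, Keq = [B₂]³·[A₂]² / ([G]²·[T]²·[MZ₂]²) = 0.00154.
([B₂])³·(0.429)² / ((4.02×10⁻⁴)²·(1.47)²·(0.0153)²) = 0.00154
[B₂]³ = 6.84×10⁻¹³ ⇒ [B₂] = 8.81×10⁻⁵ mol L⁻¹

[B₂] = 8.81×10⁻⁵ mol L⁻¹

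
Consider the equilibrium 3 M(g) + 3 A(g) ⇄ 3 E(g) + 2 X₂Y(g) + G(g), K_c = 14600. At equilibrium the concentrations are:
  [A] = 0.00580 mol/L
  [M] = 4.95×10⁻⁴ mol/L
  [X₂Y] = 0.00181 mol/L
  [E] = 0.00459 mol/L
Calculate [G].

At equilibrium, K_c = [E]³·[X₂Y]²·[G] / ([M]³·[A]³) = 14600.
(0.00459)³·(0.00181)²·([G]) / ((4.95×10⁻⁴)³·(0.00580)³) = 14600
[G] = 1.09 mol/L

[G] = 1.09 mol/L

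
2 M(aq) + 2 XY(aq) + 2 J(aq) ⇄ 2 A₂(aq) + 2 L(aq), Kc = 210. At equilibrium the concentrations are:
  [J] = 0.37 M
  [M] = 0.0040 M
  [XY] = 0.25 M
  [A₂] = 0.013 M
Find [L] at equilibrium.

[L] = 0.41 M

At equilibrium, Kc = [A₂]²·[L]² / ([M]²·[XY]²·[J]²) = 210.
(0.013)²·([L])² / ((0.0040)²·(0.25)²·(0.37)²) = 210
[L]² = 0.170 ⇒ [L] = 0.41 M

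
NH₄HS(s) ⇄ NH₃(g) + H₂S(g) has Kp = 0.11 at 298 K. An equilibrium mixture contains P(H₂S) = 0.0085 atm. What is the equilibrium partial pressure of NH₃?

P(NH₃) = 13 atm

(NH₄HS is a pure solid — omitted from Kp.)
At equilibrium, Kp = P(NH₃)·P(H₂S) = 0.11.
(P(NH₃))·(0.0085) = 0.11
P(NH₃) = 12.9 = 13 atm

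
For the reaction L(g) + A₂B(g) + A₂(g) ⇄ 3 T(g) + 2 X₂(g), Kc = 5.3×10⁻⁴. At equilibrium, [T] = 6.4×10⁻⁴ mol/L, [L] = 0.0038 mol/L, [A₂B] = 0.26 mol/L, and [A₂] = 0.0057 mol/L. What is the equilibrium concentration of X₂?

[X₂] = 3.4 mol/L

At equilibrium, Kc = [T]³·[X₂]² / ([L]·[A₂B]·[A₂]) = 5.3×10⁻⁴.
(6.4×10⁻⁴)³·([X₂])² / ((0.0038)·(0.26)·(0.0057)) = 5.3×10⁻⁴
[X₂]² = 11.4 ⇒ [X₂] = 3.4 mol/L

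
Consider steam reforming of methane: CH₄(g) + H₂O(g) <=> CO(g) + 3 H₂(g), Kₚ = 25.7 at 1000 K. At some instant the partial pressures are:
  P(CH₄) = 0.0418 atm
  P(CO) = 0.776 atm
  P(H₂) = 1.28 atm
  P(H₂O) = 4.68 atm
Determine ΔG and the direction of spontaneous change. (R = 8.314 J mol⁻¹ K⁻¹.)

ΔG = -9.38 kJ/mol; the forward reaction is spontaneous

Qₚ = P(CO)·P(H₂)³ / (P(CH₄)·P(H₂O)) = (0.776)·(1.28)³ / ((0.0418)·(4.68)) = 8.32
ΔG = RT ln(Qₚ/Kₚ) = (8.314 J mol⁻¹ K⁻¹)(1000 K) × ln(8.32/25.7)
   = (8.314 kJ/mol)(-1.128) = -9.38 kJ/mol
ΔG < 0, so the forward reaction is spontaneous (proceeds forward).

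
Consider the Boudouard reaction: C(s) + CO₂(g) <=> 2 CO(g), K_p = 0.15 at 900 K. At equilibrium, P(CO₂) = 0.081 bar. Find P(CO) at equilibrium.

P(CO) = 0.11 bar

(C is a pure solid — omitted from K_p.)
At equilibrium, K_p = P(CO)² / P(CO₂) = 0.15.
(P(CO))² / (0.081) = 0.15
P(CO)² = 0.0122 ⇒ P(CO) = 0.11 bar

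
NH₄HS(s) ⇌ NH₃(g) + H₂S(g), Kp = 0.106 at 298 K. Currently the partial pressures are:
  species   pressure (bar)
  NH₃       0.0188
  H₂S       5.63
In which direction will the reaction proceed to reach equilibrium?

no net change (already at equilibrium)

(NH₄HS is a pure solid — omitted from Qp.)
Qp = P(NH₃)·P(H₂S) = (0.0188)·(5.63) = 0.106
Qp = 0.106 = Kp, so the system is already at equilibrium.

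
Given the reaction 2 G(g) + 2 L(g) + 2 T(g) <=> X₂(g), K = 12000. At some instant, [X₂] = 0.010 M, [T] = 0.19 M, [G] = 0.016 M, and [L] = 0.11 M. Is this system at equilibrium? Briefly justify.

Q = [X₂] / ([G]²·[L]²·[T]²) = (0.010) / ((0.016)²·(0.11)²·(0.19)²) = 89000
Q = 89000 > K = 12000: net reverse reaction.

no; Q > K, reaction proceeds in reverse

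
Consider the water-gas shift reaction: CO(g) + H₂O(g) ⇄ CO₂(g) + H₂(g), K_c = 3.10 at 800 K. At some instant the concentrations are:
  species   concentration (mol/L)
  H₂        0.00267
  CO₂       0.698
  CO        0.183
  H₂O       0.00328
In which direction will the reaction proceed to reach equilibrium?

neither direction; the system is at equilibrium

Q_c = [CO₂]·[H₂] / ([CO]·[H₂O]) = (0.698)·(0.00267) / ((0.183)·(0.00328)) = 3.10
Q_c = 3.10 = K_c, so the system is already at equilibrium.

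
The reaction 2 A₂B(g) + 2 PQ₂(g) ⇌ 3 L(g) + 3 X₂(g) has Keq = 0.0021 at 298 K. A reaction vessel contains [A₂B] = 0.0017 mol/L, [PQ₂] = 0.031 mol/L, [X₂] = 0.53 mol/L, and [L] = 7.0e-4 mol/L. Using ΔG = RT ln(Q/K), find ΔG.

Q = [L]³·[X₂]³ / ([A₂B]²·[PQ₂]²) = (7.0e-4)³·(0.53)³ / ((0.0017)²·(0.031)²) = 0.0184
ΔG = RT ln(Q/Keq) = (8.314 J mol⁻¹ K⁻¹)(298 K) × ln(0.0184/0.0021)
   = (2.478 kJ/mol)(2.170) = 5.38 kJ/mol
ΔG > 0, so the forward reaction is non-spontaneous (proceeds in reverse).

ΔG = 5.38 kJ/mol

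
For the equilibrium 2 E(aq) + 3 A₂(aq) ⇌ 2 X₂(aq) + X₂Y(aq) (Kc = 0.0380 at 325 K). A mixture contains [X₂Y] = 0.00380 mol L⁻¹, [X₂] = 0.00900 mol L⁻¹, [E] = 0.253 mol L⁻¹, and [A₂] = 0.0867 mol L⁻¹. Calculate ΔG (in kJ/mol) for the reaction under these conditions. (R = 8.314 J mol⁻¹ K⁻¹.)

Qc = [X₂]²·[X₂Y] / ([E]²·[A₂]³) = (0.00900)²·(0.00380) / ((0.253)²·(0.0867)³) = 0.00738
ΔG = RT ln(Qc/Kc) = (8.314 J mol⁻¹ K⁻¹)(325 K) × ln(0.00738/0.0380)
   = (2.702 kJ/mol)(-1.639) = -4.43 kJ/mol
ΔG < 0, so the forward reaction is spontaneous (proceeds forward).

ΔG = -4.43 kJ/mol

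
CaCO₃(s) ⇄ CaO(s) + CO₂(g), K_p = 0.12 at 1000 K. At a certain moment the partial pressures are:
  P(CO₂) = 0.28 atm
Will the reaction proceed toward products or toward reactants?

(CaCO₃, CaO are pure solids — omitted from Q_p.)
Q_p = P(CO₂) = 0.28
Q_p = 0.28 > K_p = 0.12, so the reverse reaction proceeds.

reverse (toward reactants)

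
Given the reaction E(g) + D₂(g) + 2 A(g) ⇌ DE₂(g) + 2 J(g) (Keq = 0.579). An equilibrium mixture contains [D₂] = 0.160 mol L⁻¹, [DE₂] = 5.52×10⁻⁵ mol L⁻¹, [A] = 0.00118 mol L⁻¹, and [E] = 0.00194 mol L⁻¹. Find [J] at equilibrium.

At equilibrium, Keq = [DE₂]·[J]² / ([E]·[D₂]·[A]²) = 0.579.
(5.52×10⁻⁵)·([J])² / ((0.00194)·(0.160)·(0.00118)²) = 0.579
[J]² = 4.53×10⁻⁶ ⇒ [J] = 0.00213 mol L⁻¹

[J] = 0.00213 mol L⁻¹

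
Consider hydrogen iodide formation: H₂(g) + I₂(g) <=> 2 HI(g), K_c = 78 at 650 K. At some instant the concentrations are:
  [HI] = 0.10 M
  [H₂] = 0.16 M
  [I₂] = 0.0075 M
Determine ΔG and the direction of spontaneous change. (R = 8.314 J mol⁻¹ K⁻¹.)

Q_c = [HI]² / ([H₂]·[I₂]) = (0.10)² / ((0.16)·(0.0075)) = 8.33
ΔG = RT ln(Q_c/K_c) = (8.314 J mol⁻¹ K⁻¹)(650 K) × ln(8.33/78)
   = (5.404 kJ/mol)(-2.237) = -12.1 kJ/mol
ΔG < 0, so the forward reaction is spontaneous (proceeds forward).

ΔG = -12.1 kJ/mol; the forward reaction is spontaneous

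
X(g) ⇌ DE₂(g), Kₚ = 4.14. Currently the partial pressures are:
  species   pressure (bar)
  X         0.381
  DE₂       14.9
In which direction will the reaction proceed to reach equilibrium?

Qₚ = P(DE₂) / P(X) = (14.9) / (0.381) = 39.1
Qₚ = 39.1 > Kₚ = 4.14, so the reverse reaction proceeds.

to the left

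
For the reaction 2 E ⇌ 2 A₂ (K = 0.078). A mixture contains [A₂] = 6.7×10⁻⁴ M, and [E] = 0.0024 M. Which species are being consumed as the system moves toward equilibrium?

Q = [A₂]² / [E]² = (6.7×10⁻⁴)² / (0.0024)² = 0.078
Q = 0.078 = K; the system is at equilibrium.

none (at equilibrium)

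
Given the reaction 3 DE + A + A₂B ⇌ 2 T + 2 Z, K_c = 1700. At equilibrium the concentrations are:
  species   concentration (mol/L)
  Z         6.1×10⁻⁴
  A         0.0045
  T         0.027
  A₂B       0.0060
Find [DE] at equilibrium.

At equilibrium, K_c = [T]²·[Z]² / ([DE]³·[A]·[A₂B]) = 1700.
(0.027)²·(6.1×10⁻⁴)² / (([DE])³·(0.0045)·(0.0060)) = 1700
[DE]³ = 5.91×10⁻⁹ ⇒ [DE] = 0.0018 mol/L

[DE] = 0.0018 mol/L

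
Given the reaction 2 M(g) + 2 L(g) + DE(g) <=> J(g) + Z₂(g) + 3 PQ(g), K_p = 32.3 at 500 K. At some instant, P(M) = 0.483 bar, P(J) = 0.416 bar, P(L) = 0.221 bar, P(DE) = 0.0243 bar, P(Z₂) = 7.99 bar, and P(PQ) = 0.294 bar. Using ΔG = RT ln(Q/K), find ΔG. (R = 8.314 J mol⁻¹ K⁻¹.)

ΔG = 9.33 kJ/mol

Q_p = P(J)·P(Z₂)·P(PQ)³ / (P(M)²·P(L)²·P(DE)) = (0.416)·(7.99)·(0.294)³ / ((0.483)²·(0.221)²·(0.0243)) = 305
ΔG = RT ln(Q_p/K_p) = (8.314 J mol⁻¹ K⁻¹)(500 K) × ln(305/32.3)
   = (4.157 kJ/mol)(2.245) = 9.33 kJ/mol
ΔG > 0, so the forward reaction is non-spontaneous (proceeds in reverse).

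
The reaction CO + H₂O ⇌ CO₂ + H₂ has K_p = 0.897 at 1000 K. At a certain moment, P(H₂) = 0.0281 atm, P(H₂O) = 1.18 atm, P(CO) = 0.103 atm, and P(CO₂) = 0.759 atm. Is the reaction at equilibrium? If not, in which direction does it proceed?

to the right

Q_p = P(CO₂)·P(H₂) / (P(CO)·P(H₂O)) = (0.759)·(0.0281) / ((0.103)·(1.18)) = 0.175
Q_p = 0.175 < K_p = 0.897, so the forward reaction proceeds.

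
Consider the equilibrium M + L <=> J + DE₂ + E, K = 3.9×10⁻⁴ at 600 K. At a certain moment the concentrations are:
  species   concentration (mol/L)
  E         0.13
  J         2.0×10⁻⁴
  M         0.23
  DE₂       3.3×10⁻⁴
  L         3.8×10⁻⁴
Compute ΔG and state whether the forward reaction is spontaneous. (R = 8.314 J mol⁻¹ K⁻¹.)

Q = [J]·[DE₂]·[E] / ([M]·[L]) = (2.0×10⁻⁴)·(3.3×10⁻⁴)·(0.13) / ((0.23)·(3.8×10⁻⁴)) = 9.82×10⁻⁵
ΔG = RT ln(Q/K) = (8.314 J mol⁻¹ K⁻¹)(600 K) × ln(9.82×10⁻⁵/3.9×10⁻⁴)
   = (4.988 kJ/mol)(-1.379) = -6.88 kJ/mol
ΔG < 0, so the forward reaction is spontaneous (proceeds forward).

ΔG = -6.88 kJ/mol; the forward reaction is spontaneous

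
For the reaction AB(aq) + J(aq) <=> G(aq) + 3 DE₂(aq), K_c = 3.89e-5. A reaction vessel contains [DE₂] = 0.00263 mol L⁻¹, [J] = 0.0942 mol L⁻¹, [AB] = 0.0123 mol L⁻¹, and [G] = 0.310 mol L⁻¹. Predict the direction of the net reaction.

Q_c = [G]·[DE₂]³ / ([AB]·[J]) = (0.310)·(0.00263)³ / ((0.0123)·(0.0942)) = 4.87e-6
Q_c = 4.87e-6 < K_c = 3.89e-5, so the forward reaction proceeds.

forward (toward products)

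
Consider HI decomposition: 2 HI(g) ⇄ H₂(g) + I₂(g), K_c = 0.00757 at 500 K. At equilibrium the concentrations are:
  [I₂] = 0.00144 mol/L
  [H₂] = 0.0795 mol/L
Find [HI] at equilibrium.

[HI] = 0.123 mol/L

At equilibrium, K_c = [H₂]·[I₂] / [HI]² = 0.00757.
(0.0795)·(0.00144) / ([HI])² = 0.00757
[HI]² = 0.0151 ⇒ [HI] = 0.123 mol/L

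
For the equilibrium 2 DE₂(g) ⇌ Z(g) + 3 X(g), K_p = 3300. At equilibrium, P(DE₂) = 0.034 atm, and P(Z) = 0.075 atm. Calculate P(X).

At equilibrium, K_p = P(Z)·P(X)³ / P(DE₂)² = 3300.
(0.075)·(P(X))³ / (0.034)² = 3300
P(X)³ = 50.9 ⇒ P(X) = 3.7 atm

P(X) = 3.7 atm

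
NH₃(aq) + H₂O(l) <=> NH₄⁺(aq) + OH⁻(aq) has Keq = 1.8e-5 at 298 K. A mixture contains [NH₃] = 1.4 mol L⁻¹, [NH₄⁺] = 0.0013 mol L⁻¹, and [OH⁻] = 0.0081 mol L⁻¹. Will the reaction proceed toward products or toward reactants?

in the forward direction

(H₂O is a pure liquid — omitted from Q.)
Q = [NH₄⁺]·[OH⁻] / [NH₃] = (0.0013)·(0.0081) / (1.4) = 7.5e-6
Q = 7.5e-6 < Keq = 1.8e-5, so the forward reaction proceeds.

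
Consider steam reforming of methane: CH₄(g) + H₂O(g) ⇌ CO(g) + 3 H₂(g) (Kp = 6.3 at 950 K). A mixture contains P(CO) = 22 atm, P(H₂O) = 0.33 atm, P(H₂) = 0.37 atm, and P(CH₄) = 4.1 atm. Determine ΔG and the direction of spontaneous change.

ΔG = -16.1 kJ/mol; the forward reaction is spontaneous

Qp = P(CO)·P(H₂)³ / (P(CH₄)·P(H₂O)) = (22)·(0.37)³ / ((4.1)·(0.33)) = 0.824
ΔG = RT ln(Qp/Kp) = (8.314 J mol⁻¹ K⁻¹)(950 K) × ln(0.824/6.3)
   = (7.898 kJ/mol)(-2.034) = -16.1 kJ/mol
ΔG < 0, so the forward reaction is spontaneous (proceeds forward).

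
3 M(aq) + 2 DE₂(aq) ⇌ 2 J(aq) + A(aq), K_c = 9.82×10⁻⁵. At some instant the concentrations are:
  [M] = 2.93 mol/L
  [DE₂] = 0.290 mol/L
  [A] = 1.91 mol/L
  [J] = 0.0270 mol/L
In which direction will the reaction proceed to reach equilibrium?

Q_c = [J]²·[A] / ([M]³·[DE₂]²) = (0.0270)²·(1.91) / ((2.93)³·(0.290)²) = 6.58×10⁻⁴
Q_c = 6.58×10⁻⁴ > K_c = 9.82×10⁻⁵, so the reverse reaction proceeds.

in the reverse direction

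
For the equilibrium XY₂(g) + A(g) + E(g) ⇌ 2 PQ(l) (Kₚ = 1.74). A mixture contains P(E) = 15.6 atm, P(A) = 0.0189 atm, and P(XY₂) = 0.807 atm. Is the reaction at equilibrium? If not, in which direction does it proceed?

(PQ is a pure liquid — omitted from Qₚ.)
Qₚ = 1 / (P(XY₂)·P(A)·P(E)) = 1 / ((0.807)·(0.0189)·(15.6)) = 4.20
Qₚ = 4.20 > Kₚ = 1.74, so the reverse reaction proceeds.

in the reverse direction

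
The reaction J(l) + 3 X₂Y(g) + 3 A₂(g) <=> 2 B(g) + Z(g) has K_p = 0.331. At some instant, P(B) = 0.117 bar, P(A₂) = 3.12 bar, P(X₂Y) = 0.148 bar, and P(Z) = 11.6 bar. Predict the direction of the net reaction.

(J is a pure liquid — omitted from Q_p.)
Q_p = P(B)²·P(Z) / (P(X₂Y)³·P(A₂)³) = (0.117)²·(11.6) / ((0.148)³·(3.12)³) = 1.61
Q_p = 1.61 > K_p = 0.331, so the reverse reaction proceeds.

in the reverse direction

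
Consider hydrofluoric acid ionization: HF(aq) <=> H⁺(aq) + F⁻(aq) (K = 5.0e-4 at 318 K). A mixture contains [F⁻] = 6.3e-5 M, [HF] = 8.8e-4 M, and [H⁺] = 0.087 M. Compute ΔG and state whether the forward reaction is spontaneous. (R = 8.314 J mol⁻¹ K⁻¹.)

Q = [H⁺]·[F⁻] / [HF] = (0.087)·(6.3e-5) / (8.8e-4) = 0.00623
ΔG = RT ln(Q/K) = (8.314 J mol⁻¹ K⁻¹)(318 K) × ln(0.00623/5.0e-4)
   = (2.644 kJ/mol)(2.523) = 6.67 kJ/mol
ΔG > 0, so the forward reaction is non-spontaneous (proceeds in reverse).

ΔG = 6.67 kJ/mol; the forward reaction is non-spontaneous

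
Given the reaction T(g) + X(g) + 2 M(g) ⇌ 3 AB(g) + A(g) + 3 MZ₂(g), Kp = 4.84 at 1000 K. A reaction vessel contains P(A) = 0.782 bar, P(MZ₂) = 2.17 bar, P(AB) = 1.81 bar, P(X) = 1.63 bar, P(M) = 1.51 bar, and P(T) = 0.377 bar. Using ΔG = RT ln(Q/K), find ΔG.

ΔG = 16.2 kJ/mol

Qp = P(AB)³·P(A)·P(MZ₂)³ / (P(T)·P(X)·P(M)²) = (1.81)³·(0.782)·(2.17)³ / ((0.377)·(1.63)·(1.51)²) = 33.8
ΔG = RT ln(Qp/Kp) = (8.314 J mol⁻¹ K⁻¹)(1000 K) × ln(33.8/4.84)
   = (8.314 kJ/mol)(1.944) = 16.2 kJ/mol
ΔG > 0, so the forward reaction is non-spontaneous (proceeds in reverse).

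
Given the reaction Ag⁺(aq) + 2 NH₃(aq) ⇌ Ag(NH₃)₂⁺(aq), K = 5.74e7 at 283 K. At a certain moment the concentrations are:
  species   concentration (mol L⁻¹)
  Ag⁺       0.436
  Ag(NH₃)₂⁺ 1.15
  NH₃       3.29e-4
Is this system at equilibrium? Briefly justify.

no; Q < K, reaction proceeds forward

Q = [Ag(NH₃)₂⁺] / ([Ag⁺]·[NH₃]²) = (1.15) / ((0.436)·(3.29e-4)²) = 2.44e7
Q = 2.44e7 < K = 5.74e7: net forward reaction.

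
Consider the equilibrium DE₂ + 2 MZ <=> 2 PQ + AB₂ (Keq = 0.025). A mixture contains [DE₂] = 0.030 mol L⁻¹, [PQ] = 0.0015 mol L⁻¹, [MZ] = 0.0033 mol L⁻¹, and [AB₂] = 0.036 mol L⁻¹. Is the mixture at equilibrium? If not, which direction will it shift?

Q = [PQ]²·[AB₂] / ([DE₂]·[MZ]²) = (0.0015)²·(0.036) / ((0.030)·(0.0033)²) = 0.25
Q = 0.25 > Keq = 0.025: net reverse reaction.

no; Q > K, reaction proceeds in reverse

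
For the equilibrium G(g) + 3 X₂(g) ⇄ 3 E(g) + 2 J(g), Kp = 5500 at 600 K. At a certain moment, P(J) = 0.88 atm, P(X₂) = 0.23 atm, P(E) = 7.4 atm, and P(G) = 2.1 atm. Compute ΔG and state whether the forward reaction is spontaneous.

ΔG = 4.01 kJ/mol; the forward reaction is non-spontaneous

Qp = P(E)³·P(J)² / (P(G)·P(X₂)³) = (7.4)³·(0.88)² / ((2.1)·(0.23)³) = 12300
ΔG = RT ln(Qp/Kp) = (8.314 J mol⁻¹ K⁻¹)(600 K) × ln(12300/5500)
   = (4.988 kJ/mol)(0.8049) = 4.01 kJ/mol
ΔG > 0, so the forward reaction is non-spontaneous (proceeds in reverse).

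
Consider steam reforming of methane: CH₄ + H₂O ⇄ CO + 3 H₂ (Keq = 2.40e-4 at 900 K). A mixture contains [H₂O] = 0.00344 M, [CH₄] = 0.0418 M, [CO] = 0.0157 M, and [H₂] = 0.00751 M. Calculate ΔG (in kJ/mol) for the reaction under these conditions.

Q = [CO]·[H₂]³ / ([CH₄]·[H₂O]) = (0.0157)·(0.00751)³ / ((0.0418)·(0.00344)) = 4.62e-5
ΔG = RT ln(Q/Keq) = (8.314 J mol⁻¹ K⁻¹)(900 K) × ln(4.62e-5/2.40e-4)
   = (7.483 kJ/mol)(-1.648) = -12.3 kJ/mol
ΔG < 0, so the forward reaction is spontaneous (proceeds forward).

ΔG = -12.3 kJ/mol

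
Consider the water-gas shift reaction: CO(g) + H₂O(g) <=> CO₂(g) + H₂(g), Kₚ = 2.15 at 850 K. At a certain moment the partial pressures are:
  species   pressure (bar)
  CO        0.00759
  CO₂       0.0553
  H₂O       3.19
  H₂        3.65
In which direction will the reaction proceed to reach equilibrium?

in the reverse direction

Qₚ = P(CO₂)·P(H₂) / (P(CO)·P(H₂O)) = (0.0553)·(3.65) / ((0.00759)·(3.19)) = 8.34
Qₚ = 8.34 > Kₚ = 2.15, so the reverse reaction proceeds.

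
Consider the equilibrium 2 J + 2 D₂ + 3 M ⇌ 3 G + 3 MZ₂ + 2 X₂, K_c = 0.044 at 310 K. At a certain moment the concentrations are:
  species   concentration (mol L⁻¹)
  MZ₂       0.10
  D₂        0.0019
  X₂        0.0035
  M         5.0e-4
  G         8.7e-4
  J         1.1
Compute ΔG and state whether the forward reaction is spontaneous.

Q_c = [G]³·[MZ₂]³·[X₂]² / ([J]²·[D₂]²·[M]³) = (8.7e-4)³·(0.10)³·(0.0035)² / ((1.1)²·(0.0019)²·(5.0e-4)³) = 0.0148
ΔG = RT ln(Q_c/K_c) = (8.314 J mol⁻¹ K⁻¹)(310 K) × ln(0.0148/0.044)
   = (2.577 kJ/mol)(-1.090) = -2.81 kJ/mol
ΔG < 0, so the forward reaction is spontaneous (proceeds forward).

ΔG = -2.81 kJ/mol; the forward reaction is spontaneous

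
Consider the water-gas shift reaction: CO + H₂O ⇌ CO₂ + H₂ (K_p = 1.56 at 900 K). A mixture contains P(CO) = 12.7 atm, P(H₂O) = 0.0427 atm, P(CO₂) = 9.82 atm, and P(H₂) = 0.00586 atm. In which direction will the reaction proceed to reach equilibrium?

toward products

Q_p = P(CO₂)·P(H₂) / (P(CO)·P(H₂O)) = (9.82)·(0.00586) / ((12.7)·(0.0427)) = 0.106
Q_p = 0.106 < K_p = 1.56, so the forward reaction proceeds.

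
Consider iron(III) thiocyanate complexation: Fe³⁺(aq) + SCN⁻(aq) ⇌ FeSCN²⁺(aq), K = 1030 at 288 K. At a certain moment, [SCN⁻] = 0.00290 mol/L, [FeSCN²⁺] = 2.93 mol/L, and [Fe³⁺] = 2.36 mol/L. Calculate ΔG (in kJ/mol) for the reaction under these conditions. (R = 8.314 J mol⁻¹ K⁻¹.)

ΔG = -2.10 kJ/mol

Q = [FeSCN²⁺] / ([Fe³⁺]·[SCN⁻]) = (2.93) / ((2.36)·(0.00290)) = 428
ΔG = RT ln(Q/K) = (8.314 J mol⁻¹ K⁻¹)(288 K) × ln(428/1030)
   = (2.394 kJ/mol)(-0.8782) = -2.10 kJ/mol
ΔG < 0, so the forward reaction is spontaneous (proceeds forward).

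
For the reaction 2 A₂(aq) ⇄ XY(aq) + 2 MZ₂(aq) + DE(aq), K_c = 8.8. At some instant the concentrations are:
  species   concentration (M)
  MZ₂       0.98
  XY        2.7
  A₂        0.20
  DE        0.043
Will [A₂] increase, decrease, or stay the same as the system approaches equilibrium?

decrease

Q_c = [XY]·[MZ₂]²·[DE] / [A₂]² = (2.7)·(0.98)²·(0.043) / (0.20)² = 2.8
Q_c = 2.8 < K_c = 8.8: net forward reaction.
A₂ is a reactant, so it decreases.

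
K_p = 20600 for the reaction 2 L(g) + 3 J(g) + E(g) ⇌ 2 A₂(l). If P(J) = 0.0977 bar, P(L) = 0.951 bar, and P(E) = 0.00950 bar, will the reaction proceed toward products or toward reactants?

reverse (toward reactants)

(A₂ is a pure liquid — omitted from Q_p.)
Q_p = 1 / (P(L)²·P(J)³·P(E)) = 1 / ((0.951)²·(0.0977)³·(0.00950)) = 1.25×10⁵
Q_p = 1.25×10⁵ > K_p = 20600, so the reverse reaction proceeds.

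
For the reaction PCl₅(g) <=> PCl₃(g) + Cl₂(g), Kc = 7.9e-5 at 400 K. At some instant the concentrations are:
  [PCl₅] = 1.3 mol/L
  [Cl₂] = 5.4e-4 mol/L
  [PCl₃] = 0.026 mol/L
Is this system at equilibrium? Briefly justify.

Qc = [PCl₃]·[Cl₂] / [PCl₅] = (0.026)·(5.4e-4) / (1.3) = 1.1e-5
Qc = 1.1e-5 < Kc = 7.9e-5: net forward reaction.

no; Q < K, reaction proceeds forward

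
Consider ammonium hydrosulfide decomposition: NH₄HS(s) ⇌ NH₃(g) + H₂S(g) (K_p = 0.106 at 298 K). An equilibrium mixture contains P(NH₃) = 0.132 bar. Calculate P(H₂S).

P(H₂S) = 0.803 bar

(NH₄HS is a pure solid — omitted from K_p.)
At equilibrium, K_p = P(NH₃)·P(H₂S) = 0.106.
(0.132)·(P(H₂S)) = 0.106
P(H₂S) = 0.803 bar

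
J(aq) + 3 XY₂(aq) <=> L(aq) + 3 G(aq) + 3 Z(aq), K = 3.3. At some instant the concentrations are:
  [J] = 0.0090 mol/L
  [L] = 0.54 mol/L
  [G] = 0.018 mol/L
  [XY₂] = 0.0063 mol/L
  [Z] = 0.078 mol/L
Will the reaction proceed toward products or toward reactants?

Q = [L]·[G]³·[Z]³ / ([J]·[XY₂]³) = (0.54)·(0.018)³·(0.078)³ / ((0.0090)·(0.0063)³) = 0.66
Q = 0.66 < K = 3.3, so the forward reaction proceeds.

toward products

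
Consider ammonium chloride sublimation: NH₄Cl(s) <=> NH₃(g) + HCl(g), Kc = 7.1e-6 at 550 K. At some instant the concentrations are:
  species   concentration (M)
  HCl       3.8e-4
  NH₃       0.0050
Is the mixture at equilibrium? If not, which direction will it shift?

no; Q < K, reaction proceeds forward

(NH₄Cl is a pure solid — omitted from Qc.)
Qc = [NH₃]·[HCl] = (0.0050)·(3.8e-4) = 1.9e-6
Qc = 1.9e-6 < Kc = 7.1e-6: net forward reaction.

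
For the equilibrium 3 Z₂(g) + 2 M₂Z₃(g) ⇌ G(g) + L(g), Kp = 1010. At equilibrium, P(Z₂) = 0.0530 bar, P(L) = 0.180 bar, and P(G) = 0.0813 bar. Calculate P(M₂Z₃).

At equilibrium, Kp = P(G)·P(L) / (P(Z₂)³·P(M₂Z₃)²) = 1010.
(0.0813)·(0.180) / ((0.0530)³·(P(M₂Z₃))²) = 1010
P(M₂Z₃)² = 0.0973 ⇒ P(M₂Z₃) = 0.312 bar

P(M₂Z₃) = 0.312 bar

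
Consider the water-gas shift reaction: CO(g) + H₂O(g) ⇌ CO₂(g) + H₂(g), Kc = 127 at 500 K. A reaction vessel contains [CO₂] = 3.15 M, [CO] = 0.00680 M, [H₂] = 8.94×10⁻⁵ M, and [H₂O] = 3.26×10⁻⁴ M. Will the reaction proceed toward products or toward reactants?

Qc = [CO₂]·[H₂] / ([CO]·[H₂O]) = (3.15)·(8.94×10⁻⁵) / ((0.00680)·(3.26×10⁻⁴)) = 127
Qc = 127 = Kc, so the system is already at equilibrium.

at equilibrium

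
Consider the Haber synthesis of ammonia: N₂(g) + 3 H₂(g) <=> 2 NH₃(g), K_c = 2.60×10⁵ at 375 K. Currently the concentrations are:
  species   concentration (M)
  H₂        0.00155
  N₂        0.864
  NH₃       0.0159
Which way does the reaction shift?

to the right

Q_c = [NH₃]² / ([N₂]·[H₂]³) = (0.0159)² / ((0.864)·(0.00155)³) = 78600
Q_c = 78600 < K_c = 2.60×10⁵, so the forward reaction proceeds.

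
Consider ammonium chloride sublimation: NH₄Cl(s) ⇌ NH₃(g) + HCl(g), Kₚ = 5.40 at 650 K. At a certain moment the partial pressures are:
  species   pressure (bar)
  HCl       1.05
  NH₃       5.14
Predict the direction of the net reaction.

at equilibrium

(NH₄Cl is a pure solid — omitted from Qₚ.)
Qₚ = P(NH₃)·P(HCl) = (5.14)·(1.05) = 5.40
Qₚ = 5.40 = Kₚ, so the system is already at equilibrium.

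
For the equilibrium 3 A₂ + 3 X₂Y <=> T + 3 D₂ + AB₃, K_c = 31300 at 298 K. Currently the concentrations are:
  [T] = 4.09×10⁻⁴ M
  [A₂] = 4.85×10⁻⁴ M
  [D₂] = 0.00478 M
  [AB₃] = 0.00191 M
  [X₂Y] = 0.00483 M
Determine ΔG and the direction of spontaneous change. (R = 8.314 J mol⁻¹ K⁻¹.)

Q_c = [T]·[D₂]³·[AB₃] / ([A₂]³·[X₂Y]³) = (4.09×10⁻⁴)·(0.00478)³·(0.00191) / ((4.85×10⁻⁴)³·(0.00483)³) = 6640
ΔG = RT ln(Q_c/K_c) = (8.314 J mol⁻¹ K⁻¹)(298 K) × ln(6640/31300)
   = (2.478 kJ/mol)(-1.551) = -3.84 kJ/mol
ΔG < 0, so the forward reaction is spontaneous (proceeds forward).

ΔG = -3.84 kJ/mol; the forward reaction is spontaneous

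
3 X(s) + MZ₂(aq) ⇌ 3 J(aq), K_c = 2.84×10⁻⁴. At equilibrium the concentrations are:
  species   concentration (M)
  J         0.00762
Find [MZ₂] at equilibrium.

(X is a pure solid — omitted from K_c.)
At equilibrium, K_c = [J]³ / [MZ₂] = 2.84×10⁻⁴.
(0.00762)³ / ([MZ₂]) = 2.84×10⁻⁴
[MZ₂] = 0.00156 M

[MZ₂] = 0.00156 M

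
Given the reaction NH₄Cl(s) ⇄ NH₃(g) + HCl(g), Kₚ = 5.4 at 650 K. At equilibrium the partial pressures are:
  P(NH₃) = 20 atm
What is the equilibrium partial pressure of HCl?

P(HCl) = 0.27 atm

(NH₄Cl is a pure solid — omitted from Kₚ.)
At equilibrium, Kₚ = P(NH₃)·P(HCl) = 5.4.
(20)·(P(HCl)) = 5.4
P(HCl) = 0.270 = 0.27 atm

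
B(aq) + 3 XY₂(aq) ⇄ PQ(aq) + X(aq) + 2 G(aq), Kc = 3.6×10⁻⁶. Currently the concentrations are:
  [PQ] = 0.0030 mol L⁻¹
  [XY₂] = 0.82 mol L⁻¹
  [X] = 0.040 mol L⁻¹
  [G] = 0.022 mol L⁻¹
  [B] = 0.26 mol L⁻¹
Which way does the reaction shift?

Qc = [PQ]·[X]·[G]² / ([B]·[XY₂]³) = (0.0030)·(0.040)·(0.022)² / ((0.26)·(0.82)³) = 4.1×10⁻⁷
Qc = 4.1×10⁻⁷ < Kc = 3.6×10⁻⁶, so the forward reaction proceeds.

in the forward direction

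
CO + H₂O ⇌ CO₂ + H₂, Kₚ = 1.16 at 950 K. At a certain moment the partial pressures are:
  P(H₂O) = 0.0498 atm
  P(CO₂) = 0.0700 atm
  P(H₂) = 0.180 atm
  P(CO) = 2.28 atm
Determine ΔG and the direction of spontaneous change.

ΔG = -18.5 kJ/mol; the forward reaction is spontaneous

Qₚ = P(CO₂)·P(H₂) / (P(CO)·P(H₂O)) = (0.0700)·(0.180) / ((2.28)·(0.0498)) = 0.111
ΔG = RT ln(Qₚ/Kₚ) = (8.314 J mol⁻¹ K⁻¹)(950 K) × ln(0.111/1.16)
   = (7.898 kJ/mol)(-2.347) = -18.5 kJ/mol
ΔG < 0, so the forward reaction is spontaneous (proceeds forward).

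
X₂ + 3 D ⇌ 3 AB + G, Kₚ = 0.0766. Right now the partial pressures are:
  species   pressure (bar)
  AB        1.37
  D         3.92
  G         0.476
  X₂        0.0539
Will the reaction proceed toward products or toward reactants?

Qₚ = P(AB)³·P(G) / (P(X₂)·P(D)³) = (1.37)³·(0.476) / ((0.0539)·(3.92)³) = 0.377
Qₚ = 0.377 > Kₚ = 0.0766, so the reverse reaction proceeds.

reverse (toward reactants)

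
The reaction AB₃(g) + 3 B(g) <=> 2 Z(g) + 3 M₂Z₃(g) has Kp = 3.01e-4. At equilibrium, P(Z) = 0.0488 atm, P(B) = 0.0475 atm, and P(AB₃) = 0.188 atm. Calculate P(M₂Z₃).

P(M₂Z₃) = 0.0137 atm

At equilibrium, Kp = P(Z)²·P(M₂Z₃)³ / (P(AB₃)·P(B)³) = 3.01e-4.
(0.0488)²·(P(M₂Z₃))³ / ((0.188)·(0.0475)³) = 3.01e-4
P(M₂Z₃)³ = 2.55e-6 ⇒ P(M₂Z₃) = 0.0137 atm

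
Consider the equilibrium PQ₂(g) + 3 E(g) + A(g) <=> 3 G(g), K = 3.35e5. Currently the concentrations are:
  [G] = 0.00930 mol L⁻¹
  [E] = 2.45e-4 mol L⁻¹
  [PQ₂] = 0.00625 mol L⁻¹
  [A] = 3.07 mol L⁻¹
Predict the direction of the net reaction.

Q = [G]³ / ([PQ₂]·[E]³·[A]) = (0.00930)³ / ((0.00625)·(2.45e-4)³·(3.07)) = 2.85e6
Q = 2.85e6 > K = 3.35e5, so the reverse reaction proceeds.

reverse (toward reactants)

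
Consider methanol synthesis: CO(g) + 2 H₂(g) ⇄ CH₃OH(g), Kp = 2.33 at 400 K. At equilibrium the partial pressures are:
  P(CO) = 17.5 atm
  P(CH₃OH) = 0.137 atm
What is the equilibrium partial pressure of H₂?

P(H₂) = 0.0580 atm

At equilibrium, Kp = P(CH₃OH) / (P(CO)·P(H₂)²) = 2.33.
(0.137) / ((17.5)·(P(H₂))²) = 2.33
P(H₂)² = 0.00336 ⇒ P(H₂) = 0.0580 atm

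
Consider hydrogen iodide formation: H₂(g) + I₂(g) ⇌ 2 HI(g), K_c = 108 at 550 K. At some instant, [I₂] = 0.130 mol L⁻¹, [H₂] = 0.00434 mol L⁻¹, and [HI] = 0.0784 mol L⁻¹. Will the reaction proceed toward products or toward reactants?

toward products

Q_c = [HI]² / ([H₂]·[I₂]) = (0.0784)² / ((0.00434)·(0.130)) = 10.9
Q_c = 10.9 < K_c = 108, so the forward reaction proceeds.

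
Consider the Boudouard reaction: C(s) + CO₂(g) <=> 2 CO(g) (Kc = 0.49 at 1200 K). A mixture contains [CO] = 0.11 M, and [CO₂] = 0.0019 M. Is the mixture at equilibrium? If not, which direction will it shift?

no; Q > K, reaction proceeds in reverse

(C is a pure solid — omitted from Qc.)
Qc = [CO]² / [CO₂] = (0.11)² / (0.0019) = 6.4
Qc = 6.4 > Kc = 0.49: net reverse reaction.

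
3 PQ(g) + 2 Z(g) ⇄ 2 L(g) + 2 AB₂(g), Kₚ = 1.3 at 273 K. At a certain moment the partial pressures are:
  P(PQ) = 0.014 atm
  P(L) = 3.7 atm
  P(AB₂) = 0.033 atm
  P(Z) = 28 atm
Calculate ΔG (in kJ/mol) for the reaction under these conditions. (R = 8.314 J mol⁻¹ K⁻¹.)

Qₚ = P(L)²·P(AB₂)² / (P(PQ)³·P(Z)²) = (3.7)²·(0.033)² / ((0.014)³·(28)²) = 6.93
ΔG = RT ln(Qₚ/Kₚ) = (8.314 J mol⁻¹ K⁻¹)(273 K) × ln(6.93/1.3)
   = (2.270 kJ/mol)(1.673) = 3.80 kJ/mol
ΔG > 0, so the forward reaction is non-spontaneous (proceeds in reverse).

ΔG = 3.80 kJ/mol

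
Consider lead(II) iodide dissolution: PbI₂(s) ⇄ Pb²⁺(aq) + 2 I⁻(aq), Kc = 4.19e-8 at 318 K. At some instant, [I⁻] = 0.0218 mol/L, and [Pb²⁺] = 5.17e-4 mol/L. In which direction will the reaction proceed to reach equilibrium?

in the reverse direction

(PbI₂ is a pure solid — omitted from Qc.)
Qc = [Pb²⁺]·[I⁻]² = (5.17e-4)·(0.0218)² = 2.46e-7
Qc = 2.46e-7 > Kc = 4.19e-8, so the reverse reaction proceeds.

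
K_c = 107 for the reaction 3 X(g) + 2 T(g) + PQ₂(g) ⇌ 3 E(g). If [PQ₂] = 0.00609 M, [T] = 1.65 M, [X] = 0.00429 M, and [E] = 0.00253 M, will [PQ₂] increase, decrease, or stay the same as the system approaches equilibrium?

Q_c = [E]³ / ([X]³·[T]²·[PQ₂]) = (0.00253)³ / ((0.00429)³·(1.65)²·(0.00609)) = 12.4
Q_c = 12.4 < K_c = 107: net forward reaction.
PQ₂ is a reactant, so it decreases.

decrease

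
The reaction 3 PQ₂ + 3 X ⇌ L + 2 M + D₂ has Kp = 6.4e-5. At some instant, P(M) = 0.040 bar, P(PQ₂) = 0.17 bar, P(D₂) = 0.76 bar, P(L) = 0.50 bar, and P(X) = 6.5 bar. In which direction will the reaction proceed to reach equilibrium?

reverse (toward reactants)

Qp = P(L)·P(M)²·P(D₂) / (P(PQ₂)³·P(X)³) = (0.50)·(0.040)²·(0.76) / ((0.17)³·(6.5)³) = 4.5e-4
Qp = 4.5e-4 > Kp = 6.4e-5, so the reverse reaction proceeds.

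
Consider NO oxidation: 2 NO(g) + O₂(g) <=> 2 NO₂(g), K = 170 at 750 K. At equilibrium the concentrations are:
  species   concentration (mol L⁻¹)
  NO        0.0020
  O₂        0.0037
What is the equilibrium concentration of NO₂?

At equilibrium, K = [NO₂]² / ([NO]²·[O₂]) = 170.
([NO₂])² / ((0.0020)²·(0.0037)) = 170
[NO₂]² = 2.52e-6 ⇒ [NO₂] = 0.0016 mol L⁻¹

[NO₂] = 0.0016 mol L⁻¹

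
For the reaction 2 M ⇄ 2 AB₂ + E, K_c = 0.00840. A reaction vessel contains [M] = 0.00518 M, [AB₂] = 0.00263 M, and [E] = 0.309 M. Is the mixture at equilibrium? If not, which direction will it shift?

no; Q > K, reaction proceeds in reverse

Q_c = [AB₂]²·[E] / [M]² = (0.00263)²·(0.309) / (0.00518)² = 0.0797
Q_c = 0.0797 > K_c = 0.00840: net reverse reaction.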